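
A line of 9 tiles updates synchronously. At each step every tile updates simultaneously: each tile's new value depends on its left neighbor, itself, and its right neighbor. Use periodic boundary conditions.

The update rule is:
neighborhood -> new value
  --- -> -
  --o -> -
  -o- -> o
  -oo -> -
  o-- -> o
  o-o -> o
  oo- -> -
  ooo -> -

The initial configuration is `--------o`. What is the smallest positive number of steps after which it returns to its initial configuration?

o-------o
-o-------
-oo------
---o-----
---oo----
-----o---
-----oo--
-------o-
-------oo
o--------
oo-------
--o------
--oo-----
----o----
----oo---
------o--
------oo-
--------o

18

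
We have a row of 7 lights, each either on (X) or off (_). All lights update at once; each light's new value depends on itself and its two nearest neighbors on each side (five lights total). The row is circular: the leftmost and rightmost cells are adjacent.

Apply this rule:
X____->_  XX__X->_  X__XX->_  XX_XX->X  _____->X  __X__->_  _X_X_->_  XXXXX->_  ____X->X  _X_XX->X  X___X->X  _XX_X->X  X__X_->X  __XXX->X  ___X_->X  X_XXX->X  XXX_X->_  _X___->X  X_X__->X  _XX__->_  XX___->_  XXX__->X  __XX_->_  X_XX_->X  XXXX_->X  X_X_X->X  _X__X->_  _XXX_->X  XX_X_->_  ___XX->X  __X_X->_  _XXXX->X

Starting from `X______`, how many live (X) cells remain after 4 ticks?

_X_XXXX
_XXXXX_
_XX_XX_
__XXX__
count of X: 3

3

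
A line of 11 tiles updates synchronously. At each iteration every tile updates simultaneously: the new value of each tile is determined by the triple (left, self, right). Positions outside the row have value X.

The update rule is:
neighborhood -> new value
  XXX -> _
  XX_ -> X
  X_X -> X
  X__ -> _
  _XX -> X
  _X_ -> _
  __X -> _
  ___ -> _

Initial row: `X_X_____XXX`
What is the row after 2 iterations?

_X_________

XX______X__
_X_________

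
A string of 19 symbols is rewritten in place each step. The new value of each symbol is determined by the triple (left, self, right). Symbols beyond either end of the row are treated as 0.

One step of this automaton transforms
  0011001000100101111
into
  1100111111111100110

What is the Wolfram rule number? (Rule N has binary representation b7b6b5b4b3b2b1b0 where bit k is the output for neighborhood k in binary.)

151

position 16: 111 → 1  (bit 7 = 1)
position 3: 110 → 0  (bit 6 = 0)
position 14: 101 → 0  (bit 5 = 0)
position 4: 100 → 1  (bit 4 = 1)
position 2: 011 → 0  (bit 3 = 0)
position 6: 010 → 1  (bit 2 = 1)
position 1: 001 → 1  (bit 1 = 1)
position 0: 000 → 1  (bit 0 = 1)
bits b7..b0 = 10010111 = 151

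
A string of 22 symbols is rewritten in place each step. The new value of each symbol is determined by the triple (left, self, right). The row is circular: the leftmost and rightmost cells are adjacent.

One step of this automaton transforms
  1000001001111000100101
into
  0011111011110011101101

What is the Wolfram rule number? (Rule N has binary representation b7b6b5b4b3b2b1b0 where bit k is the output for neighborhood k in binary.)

143

position 10: 111 → 1  (bit 7 = 1)
position 0: 110 → 0  (bit 6 = 0)
position 20: 101 → 0  (bit 5 = 0)
position 1: 100 → 0  (bit 4 = 0)
position 9: 011 → 1  (bit 3 = 1)
position 6: 010 → 1  (bit 2 = 1)
position 5: 001 → 1  (bit 1 = 1)
position 2: 000 → 1  (bit 0 = 1)
bits b7..b0 = 10001111 = 143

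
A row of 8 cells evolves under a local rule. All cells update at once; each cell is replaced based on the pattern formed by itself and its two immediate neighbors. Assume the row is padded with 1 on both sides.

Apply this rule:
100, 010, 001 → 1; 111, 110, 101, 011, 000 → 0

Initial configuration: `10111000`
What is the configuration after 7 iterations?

00011111

00000101
10001100
01010011
01011100
01000011
01100100
00011111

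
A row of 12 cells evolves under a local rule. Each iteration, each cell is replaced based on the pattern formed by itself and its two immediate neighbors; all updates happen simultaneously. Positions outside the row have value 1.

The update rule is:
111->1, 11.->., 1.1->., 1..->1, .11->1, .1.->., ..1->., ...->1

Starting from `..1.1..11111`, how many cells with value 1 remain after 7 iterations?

8

1....1.11111
.111...11111
.11.11.11111
.1..1..11111
..1..1.11111
1..1...11111
.1..11.11111
count of 1: 8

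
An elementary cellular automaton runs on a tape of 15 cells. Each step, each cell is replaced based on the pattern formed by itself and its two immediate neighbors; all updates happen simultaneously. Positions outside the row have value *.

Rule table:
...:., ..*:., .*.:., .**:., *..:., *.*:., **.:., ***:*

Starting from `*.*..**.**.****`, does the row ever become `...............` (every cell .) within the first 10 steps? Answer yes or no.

yes

step 1: ............***
step 2: .............**
step 3: ..............*
step 4: ...............
all cells are . at step 4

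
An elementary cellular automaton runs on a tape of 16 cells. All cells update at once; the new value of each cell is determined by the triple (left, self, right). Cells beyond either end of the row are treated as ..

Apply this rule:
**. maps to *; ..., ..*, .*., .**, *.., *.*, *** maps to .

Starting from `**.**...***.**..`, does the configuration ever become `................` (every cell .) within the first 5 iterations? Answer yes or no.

yes

iteration 1: .*..*.....*..*..
iteration 2: ................
all cells are . at iteration 2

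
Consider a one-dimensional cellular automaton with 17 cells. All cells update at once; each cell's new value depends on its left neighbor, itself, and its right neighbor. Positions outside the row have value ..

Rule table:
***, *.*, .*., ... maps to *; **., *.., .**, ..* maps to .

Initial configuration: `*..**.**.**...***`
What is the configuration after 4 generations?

.........***...*.

*....*..*...*..*.
*.**.*..*.*.*..*.
**..**..*****..*.
.........***...*.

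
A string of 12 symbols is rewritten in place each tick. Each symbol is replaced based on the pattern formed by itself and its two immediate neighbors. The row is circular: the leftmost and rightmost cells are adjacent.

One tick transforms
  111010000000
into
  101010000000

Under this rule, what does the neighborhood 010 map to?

1

At position 4 the neighborhood is 010; the next row has 1 there.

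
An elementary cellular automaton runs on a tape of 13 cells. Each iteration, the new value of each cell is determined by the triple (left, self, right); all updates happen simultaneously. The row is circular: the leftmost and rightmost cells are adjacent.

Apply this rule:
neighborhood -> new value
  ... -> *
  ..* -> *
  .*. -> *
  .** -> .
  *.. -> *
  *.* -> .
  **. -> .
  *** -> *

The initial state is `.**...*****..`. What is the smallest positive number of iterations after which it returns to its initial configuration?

5

*..***.***.**
.**.*...*...*
....*********
****.*******.
.**...*****..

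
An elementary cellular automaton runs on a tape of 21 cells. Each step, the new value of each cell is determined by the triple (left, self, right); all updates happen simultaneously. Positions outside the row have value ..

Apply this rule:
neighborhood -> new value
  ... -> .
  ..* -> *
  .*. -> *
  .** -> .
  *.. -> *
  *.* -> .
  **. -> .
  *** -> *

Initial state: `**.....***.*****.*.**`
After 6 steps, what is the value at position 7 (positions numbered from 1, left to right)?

..*...*.*...***..*...
.***.**.**.*.*.****..
*.*........*.*..**.*.
*.**......**.***...**
*...*....*....*.*.*..
**.***..***..**.*.**.
position 7 holds .

.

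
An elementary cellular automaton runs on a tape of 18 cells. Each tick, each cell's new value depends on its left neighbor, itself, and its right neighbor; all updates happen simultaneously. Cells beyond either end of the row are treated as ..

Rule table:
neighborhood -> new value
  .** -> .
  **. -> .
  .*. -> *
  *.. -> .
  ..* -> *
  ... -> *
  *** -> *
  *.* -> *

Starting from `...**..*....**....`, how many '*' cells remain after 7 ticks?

***...**.***...***
.*..**..*.*..**.*.
**.*...****.*..**.
..**.**.**.**.*...
**..*..*..*..**.**
...**.**.**.*..*..
***..*..*..**.**.*
count of *: 10

10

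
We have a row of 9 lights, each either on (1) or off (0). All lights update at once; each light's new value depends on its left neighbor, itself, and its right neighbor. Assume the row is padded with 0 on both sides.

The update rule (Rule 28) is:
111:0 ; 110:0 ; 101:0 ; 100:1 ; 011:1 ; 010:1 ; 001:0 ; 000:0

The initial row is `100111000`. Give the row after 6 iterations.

100110101

iteration 1: 110100100
iteration 2: 100110110
iteration 3: 110100101
iteration 4: 100110101
iteration 5: 110100101  (repeats iteration 3; period 2)
iteration 6: 100110101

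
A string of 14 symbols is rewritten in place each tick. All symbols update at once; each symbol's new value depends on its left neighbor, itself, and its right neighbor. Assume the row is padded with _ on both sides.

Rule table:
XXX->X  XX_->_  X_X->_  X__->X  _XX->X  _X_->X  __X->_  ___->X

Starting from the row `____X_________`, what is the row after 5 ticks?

tick 1: XXX_XXXXXXXXXX
tick 2: XX__XXXXXXXXX_
tick 3: X_X_XXXXXXXX_X
tick 4: X_X_XXXXXXX__X
tick 5: X_X_XXXXXX_X_X

X_X_XXXXXX_X_X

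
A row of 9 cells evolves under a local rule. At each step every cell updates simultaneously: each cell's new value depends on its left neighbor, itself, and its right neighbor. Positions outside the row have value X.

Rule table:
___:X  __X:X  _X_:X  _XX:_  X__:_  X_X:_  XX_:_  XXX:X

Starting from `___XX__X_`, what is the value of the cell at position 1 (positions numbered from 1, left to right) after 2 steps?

step 1: _XX___XX_
step 2: ____XX___
position 1 holds _

_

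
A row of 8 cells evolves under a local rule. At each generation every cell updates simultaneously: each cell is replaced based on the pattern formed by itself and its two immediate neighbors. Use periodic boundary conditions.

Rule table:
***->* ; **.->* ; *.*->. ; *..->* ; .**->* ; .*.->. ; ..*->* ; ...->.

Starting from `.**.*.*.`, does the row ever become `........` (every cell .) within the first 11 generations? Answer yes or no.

no

***....*
****..**
********
********  (fixed point — unchanged through generation 11)
generation 11 is ********, still not uniform .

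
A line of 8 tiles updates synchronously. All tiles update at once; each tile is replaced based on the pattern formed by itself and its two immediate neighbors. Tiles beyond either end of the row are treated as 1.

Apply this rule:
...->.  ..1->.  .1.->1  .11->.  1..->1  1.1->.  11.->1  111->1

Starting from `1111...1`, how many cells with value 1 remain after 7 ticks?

tick 1: 11111...
tick 2: 111111..
tick 3: 1111111.
tick 4: 1111111.  (fixed point — unchanged through tick 7)
count of 1: 7

7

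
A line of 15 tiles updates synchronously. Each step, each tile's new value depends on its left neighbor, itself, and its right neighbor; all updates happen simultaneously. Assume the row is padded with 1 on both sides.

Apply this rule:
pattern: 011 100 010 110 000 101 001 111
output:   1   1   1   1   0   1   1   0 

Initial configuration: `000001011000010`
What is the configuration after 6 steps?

step 1: 100011111100111
step 2: 110110000111100
step 3: 011111001100111
step 4: 110001111111100
step 5: 011011000000111
step 6: 111111100001100

111111100001100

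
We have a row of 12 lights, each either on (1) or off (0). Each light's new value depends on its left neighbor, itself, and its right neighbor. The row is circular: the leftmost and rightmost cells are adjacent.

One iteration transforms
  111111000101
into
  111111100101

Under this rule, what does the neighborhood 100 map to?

1

At position 6 the neighborhood is 100; the next row has 1 there.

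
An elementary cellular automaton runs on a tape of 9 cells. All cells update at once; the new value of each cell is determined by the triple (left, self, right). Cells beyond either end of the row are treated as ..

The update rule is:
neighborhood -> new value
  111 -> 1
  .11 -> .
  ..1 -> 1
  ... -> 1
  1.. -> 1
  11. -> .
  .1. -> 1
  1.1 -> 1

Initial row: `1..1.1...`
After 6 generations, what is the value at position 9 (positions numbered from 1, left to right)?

111111111
.1111111.
1.11111.1
11.111.11
..1.1.1..
111111111
position 9 holds 1

1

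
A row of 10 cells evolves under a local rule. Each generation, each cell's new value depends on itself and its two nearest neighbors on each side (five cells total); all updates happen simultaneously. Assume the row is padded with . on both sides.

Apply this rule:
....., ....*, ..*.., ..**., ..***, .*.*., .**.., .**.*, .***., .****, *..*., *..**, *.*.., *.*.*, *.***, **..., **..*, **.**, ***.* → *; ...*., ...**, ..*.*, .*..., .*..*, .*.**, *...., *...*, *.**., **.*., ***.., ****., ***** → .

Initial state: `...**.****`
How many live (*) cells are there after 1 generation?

7

generation 1: **.*****..
count of *: 7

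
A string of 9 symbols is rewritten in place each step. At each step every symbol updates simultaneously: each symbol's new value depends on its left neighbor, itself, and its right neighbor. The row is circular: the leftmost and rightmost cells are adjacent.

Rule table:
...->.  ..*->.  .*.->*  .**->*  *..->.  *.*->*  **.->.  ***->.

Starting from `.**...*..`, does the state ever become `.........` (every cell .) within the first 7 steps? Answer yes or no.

.*....*..
.*....*..  (fixed point — unchanged through step 7)
step 7 is .*....*.., still not uniform .

no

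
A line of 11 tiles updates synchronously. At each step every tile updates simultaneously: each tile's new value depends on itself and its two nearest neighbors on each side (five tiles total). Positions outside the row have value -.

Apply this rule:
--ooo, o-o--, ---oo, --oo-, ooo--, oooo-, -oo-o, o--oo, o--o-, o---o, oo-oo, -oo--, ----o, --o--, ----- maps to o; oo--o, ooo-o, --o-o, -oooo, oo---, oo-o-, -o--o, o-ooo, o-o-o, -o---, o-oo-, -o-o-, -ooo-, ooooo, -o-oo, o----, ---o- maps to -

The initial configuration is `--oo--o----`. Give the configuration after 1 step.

oooo-oo--oo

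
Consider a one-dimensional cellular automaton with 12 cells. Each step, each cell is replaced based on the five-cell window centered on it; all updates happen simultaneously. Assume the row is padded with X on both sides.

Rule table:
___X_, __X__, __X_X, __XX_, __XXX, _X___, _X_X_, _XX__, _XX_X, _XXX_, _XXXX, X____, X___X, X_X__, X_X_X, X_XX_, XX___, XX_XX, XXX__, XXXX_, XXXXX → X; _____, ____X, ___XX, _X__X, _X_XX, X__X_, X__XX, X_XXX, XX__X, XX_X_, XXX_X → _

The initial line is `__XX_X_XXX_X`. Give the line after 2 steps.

__XX_X__X_X_
__XX_X__XXX_

__XX_X__XXX_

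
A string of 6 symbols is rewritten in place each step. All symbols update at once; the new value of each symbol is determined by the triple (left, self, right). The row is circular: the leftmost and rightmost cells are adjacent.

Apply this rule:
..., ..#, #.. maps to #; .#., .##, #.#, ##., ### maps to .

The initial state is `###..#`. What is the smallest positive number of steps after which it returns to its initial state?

...##.
###..#

2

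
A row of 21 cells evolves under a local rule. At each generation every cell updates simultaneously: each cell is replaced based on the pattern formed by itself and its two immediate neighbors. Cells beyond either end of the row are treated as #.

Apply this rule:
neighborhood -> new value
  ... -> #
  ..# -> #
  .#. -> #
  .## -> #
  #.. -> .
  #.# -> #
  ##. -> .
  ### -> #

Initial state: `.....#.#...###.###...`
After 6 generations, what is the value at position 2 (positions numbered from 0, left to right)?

#

.#######.####.###..##
#######.####.###..###
######.####.###..####
#####.####.###..#####
####.####.###..######
###.####.###..#######
position 2 holds #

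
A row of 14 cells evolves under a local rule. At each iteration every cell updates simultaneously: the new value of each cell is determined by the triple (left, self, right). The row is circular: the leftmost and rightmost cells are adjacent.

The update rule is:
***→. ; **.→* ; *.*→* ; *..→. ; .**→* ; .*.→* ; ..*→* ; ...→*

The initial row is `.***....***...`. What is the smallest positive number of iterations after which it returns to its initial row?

5

**.*.****.*.**
.*****..*****.
**...*.**...*.
**.******.****
.***....***...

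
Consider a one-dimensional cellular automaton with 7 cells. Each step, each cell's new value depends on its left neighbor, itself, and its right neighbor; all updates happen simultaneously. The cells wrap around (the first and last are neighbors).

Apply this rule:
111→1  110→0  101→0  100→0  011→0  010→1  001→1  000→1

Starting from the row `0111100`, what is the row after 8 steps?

0111100

step 1: 1011001
step 2: 0000010
step 3: 1111110
step 4: 0111100  (repeats step 0; period 4)
step 8: 0111100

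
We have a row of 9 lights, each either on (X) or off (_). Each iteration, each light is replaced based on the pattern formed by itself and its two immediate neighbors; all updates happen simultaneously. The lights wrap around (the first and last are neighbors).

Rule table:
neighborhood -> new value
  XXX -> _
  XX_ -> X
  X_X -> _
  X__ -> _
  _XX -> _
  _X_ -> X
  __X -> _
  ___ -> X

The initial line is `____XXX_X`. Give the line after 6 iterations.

_XX___X_X
__X_X_X_X
__X_X_X_X  (fixed point — unchanged through iteration 6)

__X_X_X_X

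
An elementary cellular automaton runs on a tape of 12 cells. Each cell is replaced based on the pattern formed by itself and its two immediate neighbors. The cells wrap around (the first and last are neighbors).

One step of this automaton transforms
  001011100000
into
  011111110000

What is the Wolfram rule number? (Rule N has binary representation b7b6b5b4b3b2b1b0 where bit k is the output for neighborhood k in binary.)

position 5: 111 → 1  (bit 7 = 1)
position 6: 110 → 1  (bit 6 = 1)
position 3: 101 → 1  (bit 5 = 1)
position 7: 100 → 1  (bit 4 = 1)
position 4: 011 → 1  (bit 3 = 1)
position 2: 010 → 1  (bit 2 = 1)
position 1: 001 → 1  (bit 1 = 1)
position 0: 000 → 0  (bit 0 = 0)
bits b7..b0 = 11111110 = 254

254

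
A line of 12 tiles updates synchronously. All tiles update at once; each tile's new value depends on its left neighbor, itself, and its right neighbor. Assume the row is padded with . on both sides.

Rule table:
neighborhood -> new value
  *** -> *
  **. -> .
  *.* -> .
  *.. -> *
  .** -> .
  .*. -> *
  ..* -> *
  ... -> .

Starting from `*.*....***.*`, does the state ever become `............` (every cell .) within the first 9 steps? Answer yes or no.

step 1: *.**..*.*..*
step 2: *...***.****
step 3: **.*.*...**.
step 4: ...*.**.*..*
step 5: ..**....****
step 6: .*..*..*.**.
step 7: ********...*
step 8: .******.*.**
step 9: *.****..*...
step 9 is *.****..*..., still not uniform .

no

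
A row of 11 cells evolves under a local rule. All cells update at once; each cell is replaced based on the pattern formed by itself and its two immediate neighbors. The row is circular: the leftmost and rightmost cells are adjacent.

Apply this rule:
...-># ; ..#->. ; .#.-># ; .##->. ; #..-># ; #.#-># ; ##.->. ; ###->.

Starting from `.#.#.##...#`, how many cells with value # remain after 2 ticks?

#####..##.#
.....#...#.
count of #: 2

2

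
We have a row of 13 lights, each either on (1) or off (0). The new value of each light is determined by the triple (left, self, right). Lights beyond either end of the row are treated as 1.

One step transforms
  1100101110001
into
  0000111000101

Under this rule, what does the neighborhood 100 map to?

At position 2 the neighborhood is 100; the next row has 0 there.

0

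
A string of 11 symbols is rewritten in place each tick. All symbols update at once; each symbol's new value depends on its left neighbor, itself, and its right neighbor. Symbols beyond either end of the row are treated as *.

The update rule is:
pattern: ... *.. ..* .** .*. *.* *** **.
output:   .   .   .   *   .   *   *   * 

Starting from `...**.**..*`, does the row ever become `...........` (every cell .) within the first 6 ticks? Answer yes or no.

tick 1: ...*****..*
tick 2: ...*****..*  (fixed point — unchanged through tick 6)
tick 6 is ...*****..*, still not uniform .

no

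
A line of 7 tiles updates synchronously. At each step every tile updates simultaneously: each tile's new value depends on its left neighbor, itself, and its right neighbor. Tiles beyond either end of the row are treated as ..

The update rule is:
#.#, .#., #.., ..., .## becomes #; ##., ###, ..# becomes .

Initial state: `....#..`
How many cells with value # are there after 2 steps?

step 1: ###.###
step 2: #..##..
count of #: 3

3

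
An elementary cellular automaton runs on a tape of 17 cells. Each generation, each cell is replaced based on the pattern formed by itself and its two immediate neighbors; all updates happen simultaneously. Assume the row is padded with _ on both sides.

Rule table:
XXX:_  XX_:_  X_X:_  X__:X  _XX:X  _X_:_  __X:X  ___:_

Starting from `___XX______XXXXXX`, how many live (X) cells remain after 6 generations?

7

__XX_X____XX_____
_XX___X__XX_X____
XX_X_X_XXX___X___
X______X__X_X_X__
_X____X_XX_____X_
X_X__X__X_X___X_X
count of X: 7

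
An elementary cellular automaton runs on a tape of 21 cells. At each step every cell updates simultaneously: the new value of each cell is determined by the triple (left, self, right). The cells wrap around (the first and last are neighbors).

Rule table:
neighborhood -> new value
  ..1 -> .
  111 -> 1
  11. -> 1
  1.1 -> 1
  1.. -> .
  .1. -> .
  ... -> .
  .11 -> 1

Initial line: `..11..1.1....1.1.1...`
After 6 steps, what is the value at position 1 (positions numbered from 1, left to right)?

..11...1......1.1....
..11...........1.....
..11.................
..11.................  (fixed point — unchanged through step 6)
position 1 holds .

.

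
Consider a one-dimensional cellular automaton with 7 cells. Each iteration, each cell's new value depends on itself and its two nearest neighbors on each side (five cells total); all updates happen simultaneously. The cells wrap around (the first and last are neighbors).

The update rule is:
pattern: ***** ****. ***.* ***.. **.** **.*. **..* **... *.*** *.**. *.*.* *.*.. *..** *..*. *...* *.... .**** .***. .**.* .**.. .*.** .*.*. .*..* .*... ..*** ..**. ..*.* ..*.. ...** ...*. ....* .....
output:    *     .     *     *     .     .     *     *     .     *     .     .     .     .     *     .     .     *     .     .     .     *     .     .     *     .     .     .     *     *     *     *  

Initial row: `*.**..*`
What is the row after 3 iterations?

.....**

..*.*..
**.*...
.....**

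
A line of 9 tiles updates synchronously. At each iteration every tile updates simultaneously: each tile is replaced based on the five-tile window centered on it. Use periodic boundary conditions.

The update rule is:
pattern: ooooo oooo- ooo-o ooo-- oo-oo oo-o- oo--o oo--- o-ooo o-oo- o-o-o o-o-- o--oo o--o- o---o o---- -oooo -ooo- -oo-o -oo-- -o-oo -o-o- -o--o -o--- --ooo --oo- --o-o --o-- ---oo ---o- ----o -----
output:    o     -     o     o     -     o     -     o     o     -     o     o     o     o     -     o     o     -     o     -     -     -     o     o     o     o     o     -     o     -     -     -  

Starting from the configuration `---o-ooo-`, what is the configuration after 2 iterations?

o-oo-o-o-

o--o-o-oo
o-oo-o-o-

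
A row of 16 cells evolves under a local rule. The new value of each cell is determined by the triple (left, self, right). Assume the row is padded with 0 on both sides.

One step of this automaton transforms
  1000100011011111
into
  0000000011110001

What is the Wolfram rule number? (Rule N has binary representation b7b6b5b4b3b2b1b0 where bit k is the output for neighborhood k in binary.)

position 12: 111 → 0  (bit 7 = 0)
position 9: 110 → 1  (bit 6 = 1)
position 10: 101 → 1  (bit 5 = 1)
position 1: 100 → 0  (bit 4 = 0)
position 8: 011 → 1  (bit 3 = 1)
position 0: 010 → 0  (bit 2 = 0)
position 3: 001 → 0  (bit 1 = 0)
position 2: 000 → 0  (bit 0 = 0)
bits b7..b0 = 01101000 = 104

104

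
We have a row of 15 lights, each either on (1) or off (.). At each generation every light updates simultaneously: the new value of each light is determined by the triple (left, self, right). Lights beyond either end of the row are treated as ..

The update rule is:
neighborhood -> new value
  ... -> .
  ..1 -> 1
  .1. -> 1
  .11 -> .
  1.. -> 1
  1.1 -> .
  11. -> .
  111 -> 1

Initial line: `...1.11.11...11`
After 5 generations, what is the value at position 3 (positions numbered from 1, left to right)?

..11......1.1..
.1..1....11.11.
111111..1.....1
.1111.1111...11
1.11...11.1.1..
position 3 holds 1

1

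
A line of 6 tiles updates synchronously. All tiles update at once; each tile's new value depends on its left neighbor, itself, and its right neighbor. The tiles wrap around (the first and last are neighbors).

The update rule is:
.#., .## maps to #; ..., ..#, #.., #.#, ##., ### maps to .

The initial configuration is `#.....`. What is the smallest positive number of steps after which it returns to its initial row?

step 1: #.....

1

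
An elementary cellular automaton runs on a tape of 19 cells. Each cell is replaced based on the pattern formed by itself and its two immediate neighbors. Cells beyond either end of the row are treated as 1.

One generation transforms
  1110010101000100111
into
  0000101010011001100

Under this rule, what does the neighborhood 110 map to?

At position 2 the neighborhood is 110; the next row has 0 there.

0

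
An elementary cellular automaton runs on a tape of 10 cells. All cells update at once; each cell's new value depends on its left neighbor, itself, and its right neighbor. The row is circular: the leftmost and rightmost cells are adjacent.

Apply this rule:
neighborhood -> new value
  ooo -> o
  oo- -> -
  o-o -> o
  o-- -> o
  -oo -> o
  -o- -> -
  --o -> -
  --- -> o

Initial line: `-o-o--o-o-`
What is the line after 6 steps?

--o-o--o-o

step 1: --o-o--o-o
step 2: o--o-o--o-
step 3: -o--o-o--o
step 4: o-o--o-o--
step 5: -o-o--o-o-  (repeats step 0; period 5)
step 6: --o-o--o-o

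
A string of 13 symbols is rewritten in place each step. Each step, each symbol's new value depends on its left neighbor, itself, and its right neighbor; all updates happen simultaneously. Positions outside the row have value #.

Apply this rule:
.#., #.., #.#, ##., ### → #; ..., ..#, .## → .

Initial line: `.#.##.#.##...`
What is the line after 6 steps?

########.####

step 1: ###.####.##..
step 2: ####.####.##.
step 3: #####.####.##
step 4: ######.####.#
step 5: #######.####.
step 6: ########.####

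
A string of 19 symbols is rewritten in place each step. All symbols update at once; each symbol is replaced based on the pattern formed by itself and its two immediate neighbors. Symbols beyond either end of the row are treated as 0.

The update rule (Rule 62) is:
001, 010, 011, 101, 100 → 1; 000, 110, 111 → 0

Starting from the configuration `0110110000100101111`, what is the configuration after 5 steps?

1101101001111111000
1011011111000000100
1110110000100001110
1001101001110011001
1111011111001110111

1111011111001110111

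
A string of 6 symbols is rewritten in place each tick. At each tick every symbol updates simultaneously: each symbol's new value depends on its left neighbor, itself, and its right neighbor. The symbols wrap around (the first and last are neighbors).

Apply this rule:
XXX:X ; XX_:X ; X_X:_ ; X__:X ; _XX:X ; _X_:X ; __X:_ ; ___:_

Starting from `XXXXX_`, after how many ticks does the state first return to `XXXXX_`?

tick 1: XXXXX_

1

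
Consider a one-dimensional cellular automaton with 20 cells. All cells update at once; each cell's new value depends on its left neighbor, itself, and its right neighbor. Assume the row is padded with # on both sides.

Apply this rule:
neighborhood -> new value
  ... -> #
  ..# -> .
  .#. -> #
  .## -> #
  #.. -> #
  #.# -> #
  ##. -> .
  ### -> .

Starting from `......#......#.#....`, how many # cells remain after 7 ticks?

11

tick 1: #####.######.######.
tick 2: .....##.....##.....#
tick 3: ####.#.####.#.####.#
tick 4: ....####...####...##
tick 5: ###.#...##.#...##.#.
tick 6: ...####.#.####.#.###
tick 7: ##.#...####...####..
count of #: 11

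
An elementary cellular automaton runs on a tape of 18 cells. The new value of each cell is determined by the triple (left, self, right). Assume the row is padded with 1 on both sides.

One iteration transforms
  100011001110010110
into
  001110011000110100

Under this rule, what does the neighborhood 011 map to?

At position 4 the neighborhood is 011; the next row has 1 there.

1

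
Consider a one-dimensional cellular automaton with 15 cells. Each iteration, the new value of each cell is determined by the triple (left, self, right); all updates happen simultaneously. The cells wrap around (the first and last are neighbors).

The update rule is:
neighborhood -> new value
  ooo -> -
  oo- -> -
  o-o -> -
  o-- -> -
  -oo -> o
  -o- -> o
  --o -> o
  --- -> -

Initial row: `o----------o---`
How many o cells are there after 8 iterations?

iteration 1: o---------oo--o
iteration 2: ---------oo--oo
iteration 3: --------oo--oo-
iteration 4: -------oo--oo--
iteration 5: ------oo--oo---
iteration 6: -----oo--oo----
iteration 7: ----oo--oo-----
iteration 8: ---oo--oo------
count of o: 4

4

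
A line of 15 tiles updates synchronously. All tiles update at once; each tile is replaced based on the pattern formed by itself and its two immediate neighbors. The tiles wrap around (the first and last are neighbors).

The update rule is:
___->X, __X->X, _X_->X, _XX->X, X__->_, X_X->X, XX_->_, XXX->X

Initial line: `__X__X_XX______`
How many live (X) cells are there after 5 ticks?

12

tick 1: XXX_XXXX__XXXXX
tick 2: XX_XXXX__XXXXXX
tick 3: X_XXXX__XXXXXXX
tick 4: _XXXX__XXXXXXXX
tick 5: XXXX__XXXXXXXX_
count of X: 12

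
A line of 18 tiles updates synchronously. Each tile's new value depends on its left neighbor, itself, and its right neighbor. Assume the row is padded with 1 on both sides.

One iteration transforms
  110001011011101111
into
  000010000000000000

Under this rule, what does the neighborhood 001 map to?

At position 4 the neighborhood is 001; the next row has 1 there.

1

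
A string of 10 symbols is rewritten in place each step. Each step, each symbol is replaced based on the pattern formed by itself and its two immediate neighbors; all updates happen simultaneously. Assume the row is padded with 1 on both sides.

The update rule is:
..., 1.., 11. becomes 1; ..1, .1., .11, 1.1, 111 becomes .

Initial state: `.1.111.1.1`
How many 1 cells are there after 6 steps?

4

.....1....
1111..111.
...11...1.
11..111...
.11...111.
..111...1.
count of 1: 4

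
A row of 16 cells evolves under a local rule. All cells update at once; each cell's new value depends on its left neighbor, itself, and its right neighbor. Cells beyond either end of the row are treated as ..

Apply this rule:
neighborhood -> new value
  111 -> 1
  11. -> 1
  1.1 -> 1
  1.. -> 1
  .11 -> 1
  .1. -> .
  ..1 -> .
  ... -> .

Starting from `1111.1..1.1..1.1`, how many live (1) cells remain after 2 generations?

10

11111.1..1.1..1.
111111.1..1.1..1
count of 1: 10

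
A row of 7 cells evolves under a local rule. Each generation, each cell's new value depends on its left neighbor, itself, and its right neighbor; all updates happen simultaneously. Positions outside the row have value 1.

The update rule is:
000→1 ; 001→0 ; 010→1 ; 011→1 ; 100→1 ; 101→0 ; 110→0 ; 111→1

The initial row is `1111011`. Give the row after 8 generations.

0101011

1110011
1101011
1001011
0101011
0101011  (fixed point — unchanged through generation 8)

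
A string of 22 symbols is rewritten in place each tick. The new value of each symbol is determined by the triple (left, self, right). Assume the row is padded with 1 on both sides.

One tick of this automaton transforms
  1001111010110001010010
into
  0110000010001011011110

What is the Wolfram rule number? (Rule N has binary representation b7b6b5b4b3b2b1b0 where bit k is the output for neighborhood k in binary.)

position 4: 111 → 0  (bit 7 = 0)
position 0: 110 → 0  (bit 6 = 0)
position 7: 101 → 0  (bit 5 = 0)
position 1: 100 → 1  (bit 4 = 1)
position 3: 011 → 0  (bit 3 = 0)
position 8: 010 → 1  (bit 2 = 1)
position 2: 001 → 1  (bit 1 = 1)
position 13: 000 → 0  (bit 0 = 0)
bits b7..b0 = 00010110 = 22

22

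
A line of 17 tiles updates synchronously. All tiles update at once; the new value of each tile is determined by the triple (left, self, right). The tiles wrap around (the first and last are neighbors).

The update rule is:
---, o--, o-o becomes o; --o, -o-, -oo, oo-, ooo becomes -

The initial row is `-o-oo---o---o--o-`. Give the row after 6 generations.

--o--oo--oo--o--o
o--o---o---o--o--
-o--oo--oo--o--o-
--o---o---o--o--o
o--oo--oo--o--o--
-o---o---o--o--o-

-o---o---o--o--o-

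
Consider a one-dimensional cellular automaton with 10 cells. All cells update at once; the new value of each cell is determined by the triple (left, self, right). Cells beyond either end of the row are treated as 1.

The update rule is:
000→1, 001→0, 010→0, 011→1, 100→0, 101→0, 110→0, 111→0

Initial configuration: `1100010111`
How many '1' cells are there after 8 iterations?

iteration 1: 0001000100
iteration 2: 0100010000
iteration 3: 0001000110
iteration 4: 0100010100
iteration 5: 0001000000
iteration 6: 0100011110
iteration 7: 0001010000
iteration 8: 0100000110
count of 1: 3

3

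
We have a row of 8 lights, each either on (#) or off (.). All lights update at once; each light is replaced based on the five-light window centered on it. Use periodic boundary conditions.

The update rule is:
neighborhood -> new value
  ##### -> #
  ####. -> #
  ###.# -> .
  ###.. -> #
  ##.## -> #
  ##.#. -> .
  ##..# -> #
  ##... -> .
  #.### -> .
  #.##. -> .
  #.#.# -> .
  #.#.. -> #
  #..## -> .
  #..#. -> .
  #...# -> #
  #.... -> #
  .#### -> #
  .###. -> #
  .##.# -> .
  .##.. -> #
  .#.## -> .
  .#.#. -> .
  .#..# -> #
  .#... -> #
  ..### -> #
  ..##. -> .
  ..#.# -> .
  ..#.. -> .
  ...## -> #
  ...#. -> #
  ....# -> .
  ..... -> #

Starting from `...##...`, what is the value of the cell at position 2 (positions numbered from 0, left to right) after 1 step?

#.#.#.##
position 2 holds #

#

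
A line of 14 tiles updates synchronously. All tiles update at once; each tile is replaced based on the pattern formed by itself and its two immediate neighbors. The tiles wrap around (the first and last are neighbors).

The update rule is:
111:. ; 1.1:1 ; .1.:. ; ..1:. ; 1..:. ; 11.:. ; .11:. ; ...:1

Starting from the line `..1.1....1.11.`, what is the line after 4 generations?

............1.

1..1..11..1...
............1.
11111111111...
............1.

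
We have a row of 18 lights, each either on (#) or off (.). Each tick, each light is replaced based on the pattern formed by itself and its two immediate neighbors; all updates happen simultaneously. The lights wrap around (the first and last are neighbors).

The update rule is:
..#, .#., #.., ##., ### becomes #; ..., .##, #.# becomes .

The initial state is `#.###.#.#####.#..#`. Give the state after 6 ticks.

#.###.###.###.###.

#..##.#..####.###.
###.#.###.###..##.
.##.#..##..####.#.
#.#.###.###.###.##
#.#..##..##..##..#
#.###.###.###.###.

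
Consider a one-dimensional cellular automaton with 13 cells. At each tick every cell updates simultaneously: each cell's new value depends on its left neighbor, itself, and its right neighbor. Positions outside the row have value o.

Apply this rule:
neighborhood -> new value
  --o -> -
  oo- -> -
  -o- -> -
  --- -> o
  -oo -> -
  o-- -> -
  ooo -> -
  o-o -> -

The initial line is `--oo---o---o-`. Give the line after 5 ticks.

-----o---o---
-ooo---o---o-
-----o---o---  (repeats tick 1; period 2)
tick 5: -----o---o---

-----o---o---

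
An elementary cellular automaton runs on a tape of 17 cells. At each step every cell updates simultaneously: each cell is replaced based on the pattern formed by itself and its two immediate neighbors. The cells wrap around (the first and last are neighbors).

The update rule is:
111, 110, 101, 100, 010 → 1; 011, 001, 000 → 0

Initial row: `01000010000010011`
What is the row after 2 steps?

11110001100001100

step 1: 11100011000011001
step 2: 11110001100001100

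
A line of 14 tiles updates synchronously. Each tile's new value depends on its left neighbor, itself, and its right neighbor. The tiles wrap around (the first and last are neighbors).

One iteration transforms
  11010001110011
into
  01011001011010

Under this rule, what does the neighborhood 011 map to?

At position 7 the neighborhood is 011; the next row has 1 there.

1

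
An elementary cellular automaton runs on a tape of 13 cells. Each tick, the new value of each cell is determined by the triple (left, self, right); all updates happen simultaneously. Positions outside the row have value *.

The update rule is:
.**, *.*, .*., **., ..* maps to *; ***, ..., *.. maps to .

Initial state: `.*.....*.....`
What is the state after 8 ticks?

tick 1: **....**....*
tick 2: .*...***...**
tick 3: **..**.*..**.
tick 4: .*.*****.****
tick 5: ****...***...
tick 6: ...*..**.*..*
tick 7: ..**.*****.**
tick 8: .*****...***.

.*****...***.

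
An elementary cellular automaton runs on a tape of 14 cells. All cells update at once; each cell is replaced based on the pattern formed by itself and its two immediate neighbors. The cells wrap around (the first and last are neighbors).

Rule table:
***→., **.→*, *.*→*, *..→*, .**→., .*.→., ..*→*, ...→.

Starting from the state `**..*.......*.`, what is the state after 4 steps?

*.**.**.*.*.*.

.***.*.....*.*
*..**.*...*.*.
.**.**.*.*.*.*
*.**.**.*.*.*.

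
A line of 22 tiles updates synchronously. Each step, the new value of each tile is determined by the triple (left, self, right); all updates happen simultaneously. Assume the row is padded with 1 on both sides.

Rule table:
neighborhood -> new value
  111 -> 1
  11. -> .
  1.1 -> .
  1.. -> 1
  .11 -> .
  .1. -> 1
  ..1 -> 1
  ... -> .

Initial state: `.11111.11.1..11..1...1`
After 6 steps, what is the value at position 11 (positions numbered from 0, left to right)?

1

..111.....111..1111.1.
11.1.1...1.1.11.11..1.
1..1.11.11.1......111.
.111.......11....1.1..
..1.1.....1..1..11.111
111.11...1111111....11
position 11 holds 1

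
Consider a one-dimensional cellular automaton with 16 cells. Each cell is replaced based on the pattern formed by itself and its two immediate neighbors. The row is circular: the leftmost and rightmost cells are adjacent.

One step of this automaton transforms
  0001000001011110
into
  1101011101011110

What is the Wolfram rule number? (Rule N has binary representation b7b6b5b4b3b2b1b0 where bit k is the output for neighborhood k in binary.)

position 12: 111 → 1  (bit 7 = 1)
position 14: 110 → 1  (bit 6 = 1)
position 10: 101 → 0  (bit 5 = 0)
position 4: 100 → 0  (bit 4 = 0)
position 11: 011 → 1  (bit 3 = 1)
position 3: 010 → 1  (bit 2 = 1)
position 2: 001 → 0  (bit 1 = 0)
position 0: 000 → 1  (bit 0 = 1)
bits b7..b0 = 11001101 = 205

205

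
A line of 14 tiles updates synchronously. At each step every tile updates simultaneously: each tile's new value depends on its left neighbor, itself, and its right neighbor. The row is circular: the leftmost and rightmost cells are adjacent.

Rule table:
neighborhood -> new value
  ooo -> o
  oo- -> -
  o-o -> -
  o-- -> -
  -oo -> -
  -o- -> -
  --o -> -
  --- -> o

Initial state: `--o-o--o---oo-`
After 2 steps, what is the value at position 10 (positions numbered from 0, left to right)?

-

step 1: o--------o----
step 2: --oooooo---oo-
position 10 holds -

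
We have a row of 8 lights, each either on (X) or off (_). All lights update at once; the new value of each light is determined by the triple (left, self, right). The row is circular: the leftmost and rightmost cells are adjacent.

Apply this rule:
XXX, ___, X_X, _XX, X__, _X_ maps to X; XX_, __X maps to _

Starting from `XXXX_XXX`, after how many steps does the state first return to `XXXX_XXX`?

8

XXX_XXXX
XX_XXXXX
X_XXXXXX
_XXXXXXX
XXXXXXX_
XXXXXX_X
XXXXX_XX
XXXX_XXX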